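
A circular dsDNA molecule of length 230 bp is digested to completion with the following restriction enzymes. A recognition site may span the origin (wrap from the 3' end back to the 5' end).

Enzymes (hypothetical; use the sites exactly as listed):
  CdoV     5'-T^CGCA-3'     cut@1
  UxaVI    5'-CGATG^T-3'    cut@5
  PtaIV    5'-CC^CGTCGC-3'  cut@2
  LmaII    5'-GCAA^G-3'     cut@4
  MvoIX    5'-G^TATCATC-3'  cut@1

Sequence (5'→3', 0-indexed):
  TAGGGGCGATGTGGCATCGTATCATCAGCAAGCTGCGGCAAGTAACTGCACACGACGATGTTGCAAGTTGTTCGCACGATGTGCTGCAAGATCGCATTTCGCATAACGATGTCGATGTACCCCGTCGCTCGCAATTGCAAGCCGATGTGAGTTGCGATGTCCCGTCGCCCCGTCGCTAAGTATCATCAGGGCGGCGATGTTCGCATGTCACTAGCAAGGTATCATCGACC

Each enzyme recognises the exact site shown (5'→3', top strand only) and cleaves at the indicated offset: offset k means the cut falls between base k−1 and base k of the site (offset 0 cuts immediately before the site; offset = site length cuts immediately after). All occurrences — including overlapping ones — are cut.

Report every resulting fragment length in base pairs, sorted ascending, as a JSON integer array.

Per-enzyme occurrences:
  CdoV TCGCA/1: at [71, 91, 98, 128, 200] ⇒ [72, 92, 99, 129, 201]
  UxaVI CGATGT/5: at [6, 55, 76, 106, 112, 142, 154, 194] ⇒ [11, 60, 81, 111, 117, 147, 159, 199]
  PtaIV CCCGTCGC/2: at [120, 160, 168] ⇒ [122, 162, 170]
  LmaII GCAAG/4: at [27, 37, 62, 85, 136, 213] ⇒ [31, 41, 66, 89, 140, 217]
  MvoIX GTATCATC/1: at [18, 179, 218] ⇒ [19, 180, 219]

All cut coordinates (distinct, sorted): [11, 19, 31, 41, 60, 66, 72, 81, 89, 92, 99, 111, 117, 122, 129, 140, 147, 159, 162, 170, 180, 199, 201, 217, 219]

Fragments:
  11→19: 8 bp
  19→31: 12 bp
  31→41: 10 bp
  41→60: 19 bp
  60→66: 6 bp
  66→72: 6 bp
  72→81: 9 bp
  81→89: 8 bp
  89→92: 3 bp
  92→99: 7 bp
  99→111: 12 bp
  111→117: 6 bp
  117→122: 5 bp
  122→129: 7 bp
  129→140: 11 bp
  140→147: 7 bp
  147→159: 12 bp
  159→162: 3 bp
  162→170: 8 bp
  170→180: 10 bp
  180→199: 19 bp
  199→201: 2 bp
  201→217: 16 bp
  217→219: 2 bp
  219→11 (wrap): 230-219+11 = 22 bp

[2,2,3,3,5,6,6,6,7,7,7,8,8,8,9,10,10,11,12,12,12,16,19,19,22]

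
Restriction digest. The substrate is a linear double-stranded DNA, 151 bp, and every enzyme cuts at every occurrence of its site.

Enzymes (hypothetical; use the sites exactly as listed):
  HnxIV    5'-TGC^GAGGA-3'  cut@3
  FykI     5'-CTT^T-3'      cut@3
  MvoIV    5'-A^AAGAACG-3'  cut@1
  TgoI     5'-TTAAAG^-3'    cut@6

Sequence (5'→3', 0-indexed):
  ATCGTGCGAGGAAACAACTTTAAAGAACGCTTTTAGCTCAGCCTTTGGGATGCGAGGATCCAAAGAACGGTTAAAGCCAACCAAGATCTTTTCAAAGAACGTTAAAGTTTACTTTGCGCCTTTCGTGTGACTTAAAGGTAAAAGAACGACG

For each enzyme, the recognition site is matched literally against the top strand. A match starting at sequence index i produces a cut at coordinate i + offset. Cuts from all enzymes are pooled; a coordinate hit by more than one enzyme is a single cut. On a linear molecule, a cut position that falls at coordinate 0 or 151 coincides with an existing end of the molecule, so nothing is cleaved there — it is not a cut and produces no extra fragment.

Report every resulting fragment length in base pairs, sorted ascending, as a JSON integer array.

Per-enzyme occurrences:
  HnxIV TGCGAGGA/3: at [4, 50] ⇒ [7, 53]
  FykI CTTT/3: at [17, 29, 42, 87, 111, 119] ⇒ [20, 32, 45, 90, 114, 122]
  MvoIV AAAGAACG/1: at [21, 61, 93, 140] ⇒ [22, 62, 94, 141]
  TgoI TTAAAG/6: at [19, 70, 101, 131] ⇒ [25, 76, 107, 137]

All cut coordinates (distinct, sorted): [7, 20, 22, 25, 32, 45, 53, 62, 76, 90, 94, 107, 114, 122, 137, 141]

Fragments:
  [0,7): 7 bp
  [7,20): 13 bp
  [20,22): 2 bp
  [22,25): 3 bp
  [25,32): 7 bp
  [32,45): 13 bp
  [45,53): 8 bp
  [53,62): 9 bp
  [62,76): 14 bp
  [76,90): 14 bp
  [90,94): 4 bp
  [94,107): 13 bp
  [107,114): 7 bp
  [114,122): 8 bp
  [122,137): 15 bp
  [137,141): 4 bp
  [141,151): 10 bp

[2,3,4,4,7,7,7,8,8,9,10,13,13,13,14,14,15]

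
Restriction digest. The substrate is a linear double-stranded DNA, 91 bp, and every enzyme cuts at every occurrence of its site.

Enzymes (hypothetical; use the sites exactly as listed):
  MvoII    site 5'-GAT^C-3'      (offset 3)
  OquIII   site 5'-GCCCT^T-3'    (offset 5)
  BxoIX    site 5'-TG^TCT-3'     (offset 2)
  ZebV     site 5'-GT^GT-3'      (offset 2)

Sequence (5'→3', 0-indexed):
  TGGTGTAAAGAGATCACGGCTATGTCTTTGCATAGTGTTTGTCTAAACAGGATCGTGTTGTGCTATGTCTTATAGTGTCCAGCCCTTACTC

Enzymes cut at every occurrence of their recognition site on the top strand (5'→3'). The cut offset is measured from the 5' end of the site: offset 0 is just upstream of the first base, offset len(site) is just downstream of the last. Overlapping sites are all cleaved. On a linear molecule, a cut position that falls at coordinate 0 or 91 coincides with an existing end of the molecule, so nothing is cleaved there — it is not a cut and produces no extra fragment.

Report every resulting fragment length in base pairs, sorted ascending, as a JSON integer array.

[3,4,5,5,9,10,10,10,11,12,12]

Site scan:
  MvoII (GATC, off=3): starts [11, 50] → cuts [14, 53]
  OquIII (GCCCTT, off=5): starts [81] → cuts [86]
  BxoIX (TGTCT, off=2): starts [22, 39, 65] → cuts [24, 41, 67]
  ZebV (GTGT, off=2): starts [2, 34, 54, 74] → cuts [4, 36, 56, 76]

Pooled cuts: [4, 14, 24, 36, 41, 53, 56, 67, 76, 86]

Fragment lengths:
  [0,4): 4 bp
  [4,14): 10 bp
  [14,24): 10 bp
  [24,36): 12 bp
  [36,41): 5 bp
  [41,53): 12 bp
  [53,56): 3 bp
  [56,67): 11 bp
  [67,76): 9 bp
  [76,86): 10 bp
  [86,91): 5 bp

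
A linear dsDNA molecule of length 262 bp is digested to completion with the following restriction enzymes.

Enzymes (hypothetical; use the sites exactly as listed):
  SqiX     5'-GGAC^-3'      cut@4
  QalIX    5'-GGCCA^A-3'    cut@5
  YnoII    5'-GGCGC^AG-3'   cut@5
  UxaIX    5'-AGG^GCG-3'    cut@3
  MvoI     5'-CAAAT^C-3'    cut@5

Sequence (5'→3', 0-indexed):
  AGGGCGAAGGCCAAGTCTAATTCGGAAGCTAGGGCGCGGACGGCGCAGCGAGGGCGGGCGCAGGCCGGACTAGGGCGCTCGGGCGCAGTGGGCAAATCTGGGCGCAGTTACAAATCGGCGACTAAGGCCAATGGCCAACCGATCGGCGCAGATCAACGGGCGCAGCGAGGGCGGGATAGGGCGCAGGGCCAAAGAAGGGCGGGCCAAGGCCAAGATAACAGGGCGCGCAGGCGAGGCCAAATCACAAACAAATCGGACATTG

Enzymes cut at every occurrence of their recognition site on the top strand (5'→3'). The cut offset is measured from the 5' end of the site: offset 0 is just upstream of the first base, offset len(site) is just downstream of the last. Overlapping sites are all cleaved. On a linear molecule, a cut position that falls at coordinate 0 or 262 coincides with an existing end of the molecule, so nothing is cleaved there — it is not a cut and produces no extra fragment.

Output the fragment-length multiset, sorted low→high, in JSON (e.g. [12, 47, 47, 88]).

Site scan:
  SqiX (GGAC, off=4): starts [37, 66, 254] → cuts [41, 70, 258]
  QalIX (GGCCAA, off=5): starts [8, 125, 132, 186, 201, 207, 234] → cuts [13, 130, 137, 191, 206, 212, 239]
  YnoII (GGCGCAG, off=5): starts [41, 56, 81, 100, 144, 158, 179] → cuts [46, 61, 86, 105, 149, 163, 184]
  UxaIX (AGGGCG, off=3): starts [0, 30, 50, 71, 167, 177, 195, 219] → cuts [3, 33, 53, 74, 170, 180, 198, 222]
  MvoI (CAAATC, off=5): starts [92, 110, 237, 248] → cuts [97, 115, 242, 253]

All cut coordinates (distinct, sorted): [3, 13, 33, 41, 46, 53, 61, 70, 74, 86, 97, 105, 115, 130, 137, 149, 163, 170, 180, 184, 191, 198, 206, 212, 222, 239, 242, 253, 258]

Fragments:
  [0,3): 3 bp
  [3,13): 10 bp
  [13,33): 20 bp
  [33,41): 8 bp
  [41,46): 5 bp
  [46,53): 7 bp
  [53,61): 8 bp
  [61,70): 9 bp
  [70,74): 4 bp
  [74,86): 12 bp
  [86,97): 11 bp
  [97,105): 8 bp
  [105,115): 10 bp
  [115,130): 15 bp
  [130,137): 7 bp
  [137,149): 12 bp
  [149,163): 14 bp
  [163,170): 7 bp
  [170,180): 10 bp
  [180,184): 4 bp
  [184,191): 7 bp
  [191,198): 7 bp
  [198,206): 8 bp
  [206,212): 6 bp
  [212,222): 10 bp
  [222,239): 17 bp
  [239,242): 3 bp
  [242,253): 11 bp
  [253,258): 5 bp
  [258,262): 4 bp

[3,3,4,4,4,5,5,6,7,7,7,7,7,8,8,8,8,9,10,10,10,10,11,11,12,12,14,15,17,20]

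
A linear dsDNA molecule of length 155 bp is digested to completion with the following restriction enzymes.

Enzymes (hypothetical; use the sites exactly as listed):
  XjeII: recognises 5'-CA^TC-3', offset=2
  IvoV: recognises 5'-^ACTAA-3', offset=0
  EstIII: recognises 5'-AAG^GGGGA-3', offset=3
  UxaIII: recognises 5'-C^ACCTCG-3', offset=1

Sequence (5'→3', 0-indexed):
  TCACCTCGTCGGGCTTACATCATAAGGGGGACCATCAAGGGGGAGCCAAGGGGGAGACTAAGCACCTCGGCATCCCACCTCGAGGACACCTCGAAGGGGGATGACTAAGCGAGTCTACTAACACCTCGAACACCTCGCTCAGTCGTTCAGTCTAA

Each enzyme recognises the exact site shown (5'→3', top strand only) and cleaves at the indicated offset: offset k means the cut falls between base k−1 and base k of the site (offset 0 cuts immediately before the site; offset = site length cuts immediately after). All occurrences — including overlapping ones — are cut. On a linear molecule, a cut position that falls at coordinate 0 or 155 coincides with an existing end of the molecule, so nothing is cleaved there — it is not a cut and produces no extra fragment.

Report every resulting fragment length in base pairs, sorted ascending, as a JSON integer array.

[2,4,5,6,6,7,7,7,8,9,9,9,11,11,13,17,24]

Per-enzyme occurrences:
  XjeII (CATC, off=2): starts [17, 32, 70] → cuts [19, 34, 72]
  IvoV (ACTAA, off=0): starts [56, 103, 116] → cuts [56, 103, 116]
  EstIII (AAGGGGGA, off=3): starts [23, 36, 47, 93] → cuts [26, 39, 50, 96]
  UxaIII (CACCTCG, off=1): starts [1, 62, 75, 86, 121, 130] → cuts [2, 63, 76, 87, 122, 131]

All cut coordinates (distinct, sorted): [2, 19, 26, 34, 39, 50, 56, 63, 72, 76, 87, 96, 103, 116, 122, 131]

Fragment lengths:
  [0,2): 2 bp
  [2,19): 17 bp
  [19,26): 7 bp
  [26,34): 8 bp
  [34,39): 5 bp
  [39,50): 11 bp
  [50,56): 6 bp
  [56,63): 7 bp
  [63,72): 9 bp
  [72,76): 4 bp
  [76,87): 11 bp
  [87,96): 9 bp
  [96,103): 7 bp
  [103,116): 13 bp
  [116,122): 6 bp
  [122,131): 9 bp
  [131,155): 24 bp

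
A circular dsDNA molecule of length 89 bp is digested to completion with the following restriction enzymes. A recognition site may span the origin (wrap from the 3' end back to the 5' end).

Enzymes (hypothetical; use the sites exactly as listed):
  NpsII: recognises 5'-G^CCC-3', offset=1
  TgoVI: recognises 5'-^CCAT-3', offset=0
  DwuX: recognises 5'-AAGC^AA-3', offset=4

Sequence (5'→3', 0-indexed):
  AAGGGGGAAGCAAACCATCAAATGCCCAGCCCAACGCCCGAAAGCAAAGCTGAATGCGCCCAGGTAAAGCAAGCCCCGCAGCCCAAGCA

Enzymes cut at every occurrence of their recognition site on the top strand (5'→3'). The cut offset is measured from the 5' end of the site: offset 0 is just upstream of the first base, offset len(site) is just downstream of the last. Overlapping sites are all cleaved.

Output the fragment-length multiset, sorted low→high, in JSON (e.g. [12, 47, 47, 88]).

Per-enzyme occurrences:
  NpsII GCCC/1: at [23, 28, 35, 57, 72, 80] ⇒ [24, 29, 36, 58, 73, 81]
  TgoVI CCAT/0: at [14] ⇒ [14]
  DwuX AAGCAA/4: at [7, 41, 66, 84] ⇒ [11, 45, 70, 88]

All cut coordinates (distinct, sorted): [11, 14, 24, 29, 36, 45, 58, 70, 73, 81, 88]

Fragments:
  11→14: 3 bp
  14→24: 10 bp
  24→29: 5 bp
  29→36: 7 bp
  36→45: 9 bp
  45→58: 13 bp
  58→70: 12 bp
  70→73: 3 bp
  73→81: 8 bp
  81→88: 7 bp
  88→11 (wrap): 89-88+11 = 12 bp

[3,3,5,7,7,8,9,10,12,12,13]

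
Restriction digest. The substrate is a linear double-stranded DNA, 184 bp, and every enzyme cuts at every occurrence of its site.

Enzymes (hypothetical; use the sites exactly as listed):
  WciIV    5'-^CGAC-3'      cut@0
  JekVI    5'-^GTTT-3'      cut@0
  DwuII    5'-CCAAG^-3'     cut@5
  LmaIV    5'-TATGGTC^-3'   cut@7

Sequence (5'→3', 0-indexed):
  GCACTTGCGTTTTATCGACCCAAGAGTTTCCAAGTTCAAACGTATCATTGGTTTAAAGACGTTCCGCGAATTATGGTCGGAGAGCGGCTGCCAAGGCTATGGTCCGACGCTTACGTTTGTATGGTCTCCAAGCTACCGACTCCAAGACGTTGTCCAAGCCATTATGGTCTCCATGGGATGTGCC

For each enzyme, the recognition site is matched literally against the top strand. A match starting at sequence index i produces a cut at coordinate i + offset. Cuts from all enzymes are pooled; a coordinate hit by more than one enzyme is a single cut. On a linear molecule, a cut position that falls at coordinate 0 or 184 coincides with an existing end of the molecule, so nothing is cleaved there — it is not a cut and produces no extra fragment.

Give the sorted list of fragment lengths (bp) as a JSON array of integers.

Per-enzyme occurrences:
  WciIV CGAC/0: at [15, 104, 136] ⇒ [15, 104, 136]
  JekVI GTTT/0: at [8, 25, 50, 114] ⇒ [8, 25, 50, 114]
  DwuII CCAAG/5: at [19, 29, 90, 127, 141, 153] ⇒ [24, 34, 95, 132, 146, 158]
  LmaIV TATGGTC/7: at [71, 97, 119, 162] ⇒ [78, 104, 126, 169]

All cut coordinates (distinct, sorted): [8, 15, 24, 25, 34, 50, 78, 95, 104, 114, 126, 132, 136, 146, 158, 169]

Fragments:
  [0,8): 8 bp
  [8,15): 7 bp
  [15,24): 9 bp
  [24,25): 1 bp
  [25,34): 9 bp
  [34,50): 16 bp
  [50,78): 28 bp
  [78,95): 17 bp
  [95,104): 9 bp
  [104,114): 10 bp
  [114,126): 12 bp
  [126,132): 6 bp
  [132,136): 4 bp
  [136,146): 10 bp
  [146,158): 12 bp
  [158,169): 11 bp
  [169,184): 15 bp

[1,4,6,7,8,9,9,9,10,10,11,12,12,15,16,17,28]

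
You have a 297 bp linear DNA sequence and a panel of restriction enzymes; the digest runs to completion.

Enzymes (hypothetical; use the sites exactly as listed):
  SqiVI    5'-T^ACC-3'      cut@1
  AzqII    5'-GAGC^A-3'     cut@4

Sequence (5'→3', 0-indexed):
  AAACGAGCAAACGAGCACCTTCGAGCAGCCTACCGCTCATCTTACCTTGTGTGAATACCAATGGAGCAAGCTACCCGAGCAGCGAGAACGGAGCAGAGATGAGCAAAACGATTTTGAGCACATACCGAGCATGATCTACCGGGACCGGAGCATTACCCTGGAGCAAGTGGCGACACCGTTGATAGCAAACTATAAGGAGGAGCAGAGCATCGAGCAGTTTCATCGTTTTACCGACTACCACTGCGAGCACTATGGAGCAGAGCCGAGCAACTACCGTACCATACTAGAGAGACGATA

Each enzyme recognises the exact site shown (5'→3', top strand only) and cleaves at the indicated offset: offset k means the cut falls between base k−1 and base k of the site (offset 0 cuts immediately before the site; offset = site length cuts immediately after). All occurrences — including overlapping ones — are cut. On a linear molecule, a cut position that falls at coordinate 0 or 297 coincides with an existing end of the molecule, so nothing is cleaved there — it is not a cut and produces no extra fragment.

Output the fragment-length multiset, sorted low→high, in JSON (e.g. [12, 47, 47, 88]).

[3,4,4,5,5,5,5,7,7,7,7,8,8,8,10,10,10,10,10,11,12,12,13,14,14,14,15,20,39]

Site scan:
  SqiVI (TACC, off=1): starts [30, 42, 55, 71, 122, 136, 153, 228, 235, 271, 276] → cuts [31, 43, 56, 72, 123, 137, 154, 229, 236, 272, 277]
  AzqII (GAGCA, off=4): starts [4, 12, 22, 63, 76, 90, 100, 115, 126, 147, 160, 199, 204, 211, 244, 254, 264] → cuts [8, 16, 26, 67, 80, 94, 104, 119, 130, 151, 164, 203, 208, 215, 248, 258, 268]

Pooled cuts: [8, 16, 26, 31, 43, 56, 67, 72, 80, 94, 104, 119, 123, 130, 137, 151, 154, 164, 203, 208, 215, 229, 236, 248, 258, 268, 272, 277]

Fragment lengths:
  [0,8): 8 bp
  [8,16): 8 bp
  [16,26): 10 bp
  [26,31): 5 bp
  [31,43): 12 bp
  [43,56): 13 bp
  [56,67): 11 bp
  [67,72): 5 bp
  [72,80): 8 bp
  [80,94): 14 bp
  [94,104): 10 bp
  [104,119): 15 bp
  [119,123): 4 bp
  [123,130): 7 bp
  [130,137): 7 bp
  [137,151): 14 bp
  [151,154): 3 bp
  [154,164): 10 bp
  [164,203): 39 bp
  [203,208): 5 bp
  [208,215): 7 bp
  [215,229): 14 bp
  [229,236): 7 bp
  [236,248): 12 bp
  [248,258): 10 bp
  [258,268): 10 bp
  [268,272): 4 bp
  [272,277): 5 bp
  [277,297): 20 bp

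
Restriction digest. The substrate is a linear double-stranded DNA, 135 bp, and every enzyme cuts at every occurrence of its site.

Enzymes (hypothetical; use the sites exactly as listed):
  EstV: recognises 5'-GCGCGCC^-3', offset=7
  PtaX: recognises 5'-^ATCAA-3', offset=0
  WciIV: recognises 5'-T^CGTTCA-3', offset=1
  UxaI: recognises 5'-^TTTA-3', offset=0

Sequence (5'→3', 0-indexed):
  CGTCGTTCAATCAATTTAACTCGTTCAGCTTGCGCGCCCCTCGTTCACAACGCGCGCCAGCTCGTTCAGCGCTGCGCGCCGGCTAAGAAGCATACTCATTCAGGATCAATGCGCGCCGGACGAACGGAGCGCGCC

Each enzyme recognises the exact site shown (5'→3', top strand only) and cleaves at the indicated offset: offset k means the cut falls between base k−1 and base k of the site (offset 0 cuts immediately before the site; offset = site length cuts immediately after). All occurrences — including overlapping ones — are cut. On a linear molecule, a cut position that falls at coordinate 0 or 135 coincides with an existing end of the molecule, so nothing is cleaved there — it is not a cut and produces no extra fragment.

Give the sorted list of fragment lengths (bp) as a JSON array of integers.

Per-enzyme occurrences:
  EstV GCGCGCC/7: at [31, 51, 73, 110, 128] ⇒ [38, 58, 80, 117] (position 135 is a terminus of the linear molecule — no cut)
  PtaX ATCAA/0: at [9, 104] ⇒ [9, 104]
  WciIV TCGTTCA/1: at [2, 20, 40, 61] ⇒ [3, 21, 41, 62]
  UxaI TTTA/0: at [14] ⇒ [14]

All cut coordinates (distinct, sorted): [3, 9, 14, 21, 38, 41, 58, 62, 80, 104, 117]

Fragments:
  [0,3): 3 bp
  [3,9): 6 bp
  [9,14): 5 bp
  [14,21): 7 bp
  [21,38): 17 bp
  [38,41): 3 bp
  [41,58): 17 bp
  [58,62): 4 bp
  [62,80): 18 bp
  [80,104): 24 bp
  [104,117): 13 bp
  [117,135): 18 bp

[3,3,4,5,6,7,13,17,17,18,18,24]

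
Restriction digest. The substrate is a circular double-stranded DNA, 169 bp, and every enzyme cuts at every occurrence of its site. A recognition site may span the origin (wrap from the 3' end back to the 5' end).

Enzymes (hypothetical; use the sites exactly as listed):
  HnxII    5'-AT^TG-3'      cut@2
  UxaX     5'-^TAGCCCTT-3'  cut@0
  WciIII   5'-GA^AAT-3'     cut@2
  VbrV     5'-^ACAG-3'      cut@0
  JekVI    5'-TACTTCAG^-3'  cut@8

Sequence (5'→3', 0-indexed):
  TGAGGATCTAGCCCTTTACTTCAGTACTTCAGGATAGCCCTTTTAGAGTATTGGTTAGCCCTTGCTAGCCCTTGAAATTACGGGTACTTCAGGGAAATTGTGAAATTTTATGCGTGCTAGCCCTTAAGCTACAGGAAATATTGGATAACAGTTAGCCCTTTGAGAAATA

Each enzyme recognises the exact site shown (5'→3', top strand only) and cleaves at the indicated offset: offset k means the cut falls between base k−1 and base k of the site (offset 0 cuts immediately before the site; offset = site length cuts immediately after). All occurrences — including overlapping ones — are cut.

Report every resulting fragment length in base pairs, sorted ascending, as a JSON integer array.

Per-enzyme occurrences:
  HnxII ATTG/2: at [49, 96, 139] ⇒ [51, 98, 141]
  UxaX TAGCCCTT/0: at [8, 34, 55, 65, 117, 152] ⇒ [8, 34, 55, 65, 117, 152]
  WciIII GAAAT/2: at [73, 93, 101, 134, 163] ⇒ [75, 95, 103, 136, 165]
  VbrV ACAG/0: at [130, 147] ⇒ [130, 147]
  JekVI TACTTCAG/8: at [16, 24, 84] ⇒ [24, 32, 92]

Pooled cuts: [8, 24, 32, 34, 51, 55, 65, 75, 92, 95, 98, 103, 117, 130, 136, 141, 147, 152, 165]

Fragment lengths:
  8→24: 16 bp
  24→32: 8 bp
  32→34: 2 bp
  34→51: 17 bp
  51→55: 4 bp
  55→65: 10 bp
  65→75: 10 bp
  75→92: 17 bp
  92→95: 3 bp
  95→98: 3 bp
  98→103: 5 bp
  103→117: 14 bp
  117→130: 13 bp
  130→136: 6 bp
  136→141: 5 bp
  141→147: 6 bp
  147→152: 5 bp
  152→165: 13 bp
  165→8 (wrap): 169-165+8 = 12 bp

[2,3,3,4,5,5,5,6,6,8,10,10,12,13,13,14,16,17,17]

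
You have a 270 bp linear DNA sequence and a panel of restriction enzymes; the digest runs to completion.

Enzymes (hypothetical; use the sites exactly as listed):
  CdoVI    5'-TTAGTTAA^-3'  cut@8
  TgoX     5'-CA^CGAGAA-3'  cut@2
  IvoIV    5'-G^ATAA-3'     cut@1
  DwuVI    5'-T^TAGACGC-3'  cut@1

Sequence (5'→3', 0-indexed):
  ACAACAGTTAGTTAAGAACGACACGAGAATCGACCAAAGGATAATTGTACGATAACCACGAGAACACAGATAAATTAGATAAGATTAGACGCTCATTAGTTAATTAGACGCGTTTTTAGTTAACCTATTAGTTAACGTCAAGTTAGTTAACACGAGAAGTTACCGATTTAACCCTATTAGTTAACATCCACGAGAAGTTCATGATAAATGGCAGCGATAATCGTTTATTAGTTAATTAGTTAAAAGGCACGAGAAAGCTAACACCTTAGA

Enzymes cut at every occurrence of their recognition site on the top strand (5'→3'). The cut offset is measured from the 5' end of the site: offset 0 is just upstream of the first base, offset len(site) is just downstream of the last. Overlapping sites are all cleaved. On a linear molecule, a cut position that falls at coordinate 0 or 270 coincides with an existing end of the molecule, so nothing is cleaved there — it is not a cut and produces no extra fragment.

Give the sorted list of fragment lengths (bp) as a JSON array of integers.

[1,2,6,6,7,7,8,8,9,11,11,12,13,13,15,15,17,18,19,19,21,32]

Site scan:
  CdoVI (TTAGTTAA, off=8): starts [7, 95, 115, 127, 142, 176, 227, 235] → cuts [15, 103, 123, 135, 150, 184, 235, 243]
  TgoX (CACGAGAA, off=2): starts [21, 56, 150, 188, 247] → cuts [23, 58, 152, 190, 249]
  IvoIV (GATAA, off=1): starts [39, 50, 68, 77, 202, 215] → cuts [40, 51, 69, 78, 203, 216]
  DwuVI (TTAGACGC, off=1): starts [84, 103] → cuts [85, 104]

All cut coordinates (distinct, sorted): [15, 23, 40, 51, 58, 69, 78, 85, 103, 104, 123, 135, 150, 152, 184, 190, 203, 216, 235, 243, 249]

Fragment lengths:
  [0,15): 15 bp
  [15,23): 8 bp
  [23,40): 17 bp
  [40,51): 11 bp
  [51,58): 7 bp
  [58,69): 11 bp
  [69,78): 9 bp
  [78,85): 7 bp
  [85,103): 18 bp
  [103,104): 1 bp
  [104,123): 19 bp
  [123,135): 12 bp
  [135,150): 15 bp
  [150,152): 2 bp
  [152,184): 32 bp
  [184,190): 6 bp
  [190,203): 13 bp
  [203,216): 13 bp
  [216,235): 19 bp
  [235,243): 8 bp
  [243,249): 6 bp
  [249,270): 21 bp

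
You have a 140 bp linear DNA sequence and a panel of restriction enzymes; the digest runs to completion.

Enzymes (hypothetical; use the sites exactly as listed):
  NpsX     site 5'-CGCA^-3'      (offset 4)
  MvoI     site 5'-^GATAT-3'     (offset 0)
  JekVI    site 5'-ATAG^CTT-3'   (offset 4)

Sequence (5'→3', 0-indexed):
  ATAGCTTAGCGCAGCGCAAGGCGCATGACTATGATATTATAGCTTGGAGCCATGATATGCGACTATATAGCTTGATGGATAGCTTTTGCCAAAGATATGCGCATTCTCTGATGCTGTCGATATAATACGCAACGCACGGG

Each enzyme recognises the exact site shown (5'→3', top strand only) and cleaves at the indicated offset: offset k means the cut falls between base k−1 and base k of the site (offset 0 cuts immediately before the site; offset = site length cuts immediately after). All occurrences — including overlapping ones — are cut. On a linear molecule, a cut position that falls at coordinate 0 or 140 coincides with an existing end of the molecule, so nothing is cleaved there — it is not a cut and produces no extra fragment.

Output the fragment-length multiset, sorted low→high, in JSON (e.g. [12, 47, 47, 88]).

[4,4,5,5,7,7,9,10,10,11,11,12,13,15,17]

Scan for sites:
  NpsX (CGCA, off=4): starts [9, 14, 21, 99, 127, 132] → cuts [13, 18, 25, 103, 131, 136]
  MvoI (GATAT, off=0): starts [32, 53, 93, 118] → cuts [32, 53, 93, 118]
  JekVI (ATAGCTT, off=4): starts [0, 38, 66, 78] → cuts [4, 42, 70, 82]

All cut coordinates (distinct, sorted): [4, 13, 18, 25, 32, 42, 53, 70, 82, 93, 103, 118, 131, 136]

Fragments:
  [0,4): 4 bp
  [4,13): 9 bp
  [13,18): 5 bp
  [18,25): 7 bp
  [25,32): 7 bp
  [32,42): 10 bp
  [42,53): 11 bp
  [53,70): 17 bp
  [70,82): 12 bp
  [82,93): 11 bp
  [93,103): 10 bp
  [103,118): 15 bp
  [118,131): 13 bp
  [131,136): 5 bp
  [136,140): 4 bp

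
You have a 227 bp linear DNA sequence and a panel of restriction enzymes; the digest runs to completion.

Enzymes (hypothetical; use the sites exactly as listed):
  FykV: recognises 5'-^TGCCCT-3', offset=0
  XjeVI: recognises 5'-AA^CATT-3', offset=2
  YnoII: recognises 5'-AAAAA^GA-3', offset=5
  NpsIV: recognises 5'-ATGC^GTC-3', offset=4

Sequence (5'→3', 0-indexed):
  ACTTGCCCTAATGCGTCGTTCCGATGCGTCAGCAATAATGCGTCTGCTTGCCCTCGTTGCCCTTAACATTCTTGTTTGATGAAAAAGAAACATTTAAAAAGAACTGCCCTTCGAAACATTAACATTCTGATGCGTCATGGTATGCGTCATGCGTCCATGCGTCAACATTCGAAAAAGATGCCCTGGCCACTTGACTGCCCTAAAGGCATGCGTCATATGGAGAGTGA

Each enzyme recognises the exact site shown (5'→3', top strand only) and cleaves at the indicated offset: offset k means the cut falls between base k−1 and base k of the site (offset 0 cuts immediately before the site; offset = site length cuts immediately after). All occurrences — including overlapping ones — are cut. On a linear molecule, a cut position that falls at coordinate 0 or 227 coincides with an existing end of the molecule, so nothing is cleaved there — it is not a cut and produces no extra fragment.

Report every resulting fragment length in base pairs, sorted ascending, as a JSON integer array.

[2,3,4,4,5,6,7,7,8,9,9,10,11,11,11,12,12,13,14,16,16,17,20]

Scan for sites:
  FykV (TGCCCT, off=0): starts [3, 48, 57, 104, 178, 195] → cuts [3, 48, 57, 104, 178, 195]
  XjeVI (AACATT, off=2): starts [64, 88, 114, 120, 163] → cuts [66, 90, 116, 122, 165]
  YnoII (AAAAAGA, off=5): starts [81, 95, 171] → cuts [86, 100, 176]
  NpsIV (ATGCGTC, off=4): starts [10, 23, 37, 129, 141, 148, 156, 207] → cuts [14, 27, 41, 133, 145, 152, 160, 211]

Pooled cuts: [3, 14, 27, 41, 48, 57, 66, 86, 90, 100, 104, 116, 122, 133, 145, 152, 160, 165, 176, 178, 195, 211]

Fragment lengths:
  [0,3): 3 bp
  [3,14): 11 bp
  [14,27): 13 bp
  [27,41): 14 bp
  [41,48): 7 bp
  [48,57): 9 bp
  [57,66): 9 bp
  [66,86): 20 bp
  [86,90): 4 bp
  [90,100): 10 bp
  [100,104): 4 bp
  [104,116): 12 bp
  [116,122): 6 bp
  [122,133): 11 bp
  [133,145): 12 bp
  [145,152): 7 bp
  [152,160): 8 bp
  [160,165): 5 bp
  [165,176): 11 bp
  [176,178): 2 bp
  [178,195): 17 bp
  [195,211): 16 bp
  [211,227): 16 bp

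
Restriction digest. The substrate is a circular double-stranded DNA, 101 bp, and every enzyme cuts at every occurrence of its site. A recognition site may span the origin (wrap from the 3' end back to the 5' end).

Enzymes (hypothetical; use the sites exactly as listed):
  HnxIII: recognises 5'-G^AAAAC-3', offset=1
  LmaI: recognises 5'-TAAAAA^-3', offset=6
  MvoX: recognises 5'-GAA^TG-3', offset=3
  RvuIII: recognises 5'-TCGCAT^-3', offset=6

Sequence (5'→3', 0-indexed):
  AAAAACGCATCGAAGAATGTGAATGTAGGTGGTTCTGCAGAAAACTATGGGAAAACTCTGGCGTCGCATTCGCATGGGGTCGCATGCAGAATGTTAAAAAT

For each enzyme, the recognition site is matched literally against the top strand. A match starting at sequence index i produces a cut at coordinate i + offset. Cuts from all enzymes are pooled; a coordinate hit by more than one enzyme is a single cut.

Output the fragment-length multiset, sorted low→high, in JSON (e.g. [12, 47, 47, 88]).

[6,6,6,6,9,10,11,12,17,18]

Scan for sites:
  HnxIII (GAAAAC, off=1): starts [39, 50] → cuts [40, 51]
  LmaI (TAAAAA, off=6): starts [94, 100] → cuts [5, 100]
  MvoX (GAATG, off=3): starts [14, 20, 88] → cuts [17, 23, 91]
  RvuIII (TCGCAT, off=6): starts [63, 69, 79] → cuts [69, 75, 85]

All cut coordinates (distinct, sorted): [5, 17, 23, 40, 51, 69, 75, 85, 91, 100]

Fragments:
  5→17: 12 bp
  17→23: 6 bp
  23→40: 17 bp
  40→51: 11 bp
  51→69: 18 bp
  69→75: 6 bp
  75→85: 10 bp
  85→91: 6 bp
  91→100: 9 bp
  100→5 (wrap): 101-100+5 = 6 bp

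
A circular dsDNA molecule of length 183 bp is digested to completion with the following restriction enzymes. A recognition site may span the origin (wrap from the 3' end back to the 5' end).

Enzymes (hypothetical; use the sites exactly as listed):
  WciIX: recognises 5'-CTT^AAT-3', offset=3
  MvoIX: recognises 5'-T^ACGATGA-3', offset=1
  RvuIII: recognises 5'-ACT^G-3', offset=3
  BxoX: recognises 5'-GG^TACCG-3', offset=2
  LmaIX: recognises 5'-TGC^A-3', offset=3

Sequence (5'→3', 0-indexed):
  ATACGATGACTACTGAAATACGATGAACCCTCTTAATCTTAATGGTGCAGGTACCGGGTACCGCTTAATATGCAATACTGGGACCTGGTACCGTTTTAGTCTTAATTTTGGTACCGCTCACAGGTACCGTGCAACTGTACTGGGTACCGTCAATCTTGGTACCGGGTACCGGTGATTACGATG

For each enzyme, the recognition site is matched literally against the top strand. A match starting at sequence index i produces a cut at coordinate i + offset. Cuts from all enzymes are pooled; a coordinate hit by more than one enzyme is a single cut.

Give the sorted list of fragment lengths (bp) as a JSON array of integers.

[3,3,4,5,5,6,6,7,7,7,8,8,8,8,8,9,11,12,13,15,15,15]

Scan for sites:
  WciIX CTTAAT/3: at [31, 37, 63, 100] ⇒ [34, 40, 66, 103]
  MvoIX TACGATGA/1: at [1, 18, 176] ⇒ [2, 19, 177]
  RvuIII ACTG/3: at [11, 76, 133, 138] ⇒ [14, 79, 136, 141]
  BxoX GGTACCG/2: at [49, 56, 86, 109, 122, 142, 157, 164] ⇒ [51, 58, 88, 111, 124, 144, 159, 166]
  LmaIX TGCA/3: at [45, 70, 129] ⇒ [48, 73, 132]

Pooled cuts: [2, 14, 19, 34, 40, 48, 51, 58, 66, 73, 79, 88, 103, 111, 124, 132, 136, 141, 144, 159, 166, 177]

Fragments:
  2→14: 12 bp
  14→19: 5 bp
  19→34: 15 bp
  34→40: 6 bp
  40→48: 8 bp
  48→51: 3 bp
  51→58: 7 bp
  58→66: 8 bp
  66→73: 7 bp
  73→79: 6 bp
  79→88: 9 bp
  88→103: 15 bp
  103→111: 8 bp
  111→124: 13 bp
  124→132: 8 bp
  132→136: 4 bp
  136→141: 5 bp
  141→144: 3 bp
  144→159: 15 bp
  159→166: 7 bp
  166→177: 11 bp
  177→2 (wrap): 183-177+2 = 8 bp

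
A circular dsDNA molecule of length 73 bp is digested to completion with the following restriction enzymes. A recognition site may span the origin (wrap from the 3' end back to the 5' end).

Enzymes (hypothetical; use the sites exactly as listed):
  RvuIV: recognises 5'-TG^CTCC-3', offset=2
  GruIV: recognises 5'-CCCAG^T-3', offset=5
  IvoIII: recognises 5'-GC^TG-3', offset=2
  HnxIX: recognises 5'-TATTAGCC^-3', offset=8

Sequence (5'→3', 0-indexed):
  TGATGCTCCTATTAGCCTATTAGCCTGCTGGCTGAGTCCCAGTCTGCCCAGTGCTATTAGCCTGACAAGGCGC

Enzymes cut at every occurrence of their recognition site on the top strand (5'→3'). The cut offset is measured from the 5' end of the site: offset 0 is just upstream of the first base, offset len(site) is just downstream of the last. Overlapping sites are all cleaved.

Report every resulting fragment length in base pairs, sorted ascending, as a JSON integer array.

Site scan:
  RvuIV (TGCTCC, off=2): starts [3] → cuts [5]
  GruIV (CCCAGT, off=5): starts [37, 46] → cuts [42, 51]
  IvoIII (GCTG, off=2): starts [26, 30, 71] → cuts [0, 28, 32]
  HnxIX (TATTAGCC, off=8): starts [9, 17, 54] → cuts [17, 25, 62]

Pooled cuts: [0, 5, 17, 25, 28, 32, 42, 51, 62]

Fragments:
  0→5: 5 bp
  5→17: 12 bp
  17→25: 8 bp
  25→28: 3 bp
  28→32: 4 bp
  32→42: 10 bp
  42→51: 9 bp
  51→62: 11 bp
  62→0 (wrap): 73-62+0 = 11 bp

[3,4,5,8,9,10,11,11,12]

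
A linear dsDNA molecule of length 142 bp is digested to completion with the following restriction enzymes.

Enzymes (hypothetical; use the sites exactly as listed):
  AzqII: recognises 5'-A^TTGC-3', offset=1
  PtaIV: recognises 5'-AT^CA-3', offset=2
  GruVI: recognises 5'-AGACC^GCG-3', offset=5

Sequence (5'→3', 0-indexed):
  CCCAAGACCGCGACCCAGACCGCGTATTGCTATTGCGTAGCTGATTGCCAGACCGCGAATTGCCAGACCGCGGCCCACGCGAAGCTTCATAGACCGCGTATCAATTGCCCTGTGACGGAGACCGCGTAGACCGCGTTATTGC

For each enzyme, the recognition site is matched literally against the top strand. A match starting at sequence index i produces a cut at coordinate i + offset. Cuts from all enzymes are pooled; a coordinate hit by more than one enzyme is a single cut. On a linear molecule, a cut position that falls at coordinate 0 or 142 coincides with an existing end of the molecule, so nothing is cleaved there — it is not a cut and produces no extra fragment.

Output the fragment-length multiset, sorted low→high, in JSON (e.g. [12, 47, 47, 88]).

Per-enzyme occurrences:
  AzqII (ATTGC, off=1): starts [25, 31, 43, 58, 103, 137] → cuts [26, 32, 44, 59, 104, 138]
  PtaIV (ATCA, off=2): starts [99] → cuts [101]
  GruVI (AGACCGCG, off=5): starts [4, 16, 49, 64, 90, 118, 127] → cuts [9, 21, 54, 69, 95, 123, 132]

Pooled cuts: [9, 21, 26, 32, 44, 54, 59, 69, 95, 101, 104, 123, 132, 138]

Fragments:
  [0,9): 9 bp
  [9,21): 12 bp
  [21,26): 5 bp
  [26,32): 6 bp
  [32,44): 12 bp
  [44,54): 10 bp
  [54,59): 5 bp
  [59,69): 10 bp
  [69,95): 26 bp
  [95,101): 6 bp
  [101,104): 3 bp
  [104,123): 19 bp
  [123,132): 9 bp
  [132,138): 6 bp
  [138,142): 4 bp

[3,4,5,5,6,6,6,9,9,10,10,12,12,19,26]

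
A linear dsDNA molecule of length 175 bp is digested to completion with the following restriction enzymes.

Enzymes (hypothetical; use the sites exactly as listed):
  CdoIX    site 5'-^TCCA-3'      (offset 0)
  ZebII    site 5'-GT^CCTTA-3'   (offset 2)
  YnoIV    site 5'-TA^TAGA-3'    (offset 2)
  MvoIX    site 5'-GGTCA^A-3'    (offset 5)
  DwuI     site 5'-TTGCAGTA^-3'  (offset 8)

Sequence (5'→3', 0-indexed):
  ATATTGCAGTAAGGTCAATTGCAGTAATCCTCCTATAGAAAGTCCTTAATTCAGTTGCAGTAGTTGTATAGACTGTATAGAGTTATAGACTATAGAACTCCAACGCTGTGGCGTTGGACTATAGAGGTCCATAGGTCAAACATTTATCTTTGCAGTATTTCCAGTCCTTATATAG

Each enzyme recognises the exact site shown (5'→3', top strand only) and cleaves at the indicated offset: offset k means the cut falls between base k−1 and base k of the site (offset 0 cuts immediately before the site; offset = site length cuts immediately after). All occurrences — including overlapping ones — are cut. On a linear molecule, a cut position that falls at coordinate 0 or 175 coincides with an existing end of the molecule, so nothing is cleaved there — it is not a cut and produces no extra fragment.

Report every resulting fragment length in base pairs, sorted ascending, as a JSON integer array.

[2,6,6,6,6,6,7,8,8,9,9,9,10,11,11,19,19,23]

Site scan:
  CdoIX TCCA/0: at [98, 127, 159] ⇒ [98, 127, 159]
  ZebII GTCCTTA/2: at [41, 163] ⇒ [43, 165]
  YnoIV TATAGA/2: at [33, 66, 75, 83, 90, 119] ⇒ [35, 68, 77, 85, 92, 121]
  MvoIX GGTCAA/5: at [12, 133] ⇒ [17, 138]
  DwuI TTGCAGTA/8: at [3, 18, 54, 149] ⇒ [11, 26, 62, 157]

Pooled cuts: [11, 17, 26, 35, 43, 62, 68, 77, 85, 92, 98, 121, 127, 138, 157, 159, 165]

Fragments:
  [0,11): 11 bp
  [11,17): 6 bp
  [17,26): 9 bp
  [26,35): 9 bp
  [35,43): 8 bp
  [43,62): 19 bp
  [62,68): 6 bp
  [68,77): 9 bp
  [77,85): 8 bp
  [85,92): 7 bp
  [92,98): 6 bp
  [98,121): 23 bp
  [121,127): 6 bp
  [127,138): 11 bp
  [138,157): 19 bp
  [157,159): 2 bp
  [159,165): 6 bp
  [165,175): 10 bp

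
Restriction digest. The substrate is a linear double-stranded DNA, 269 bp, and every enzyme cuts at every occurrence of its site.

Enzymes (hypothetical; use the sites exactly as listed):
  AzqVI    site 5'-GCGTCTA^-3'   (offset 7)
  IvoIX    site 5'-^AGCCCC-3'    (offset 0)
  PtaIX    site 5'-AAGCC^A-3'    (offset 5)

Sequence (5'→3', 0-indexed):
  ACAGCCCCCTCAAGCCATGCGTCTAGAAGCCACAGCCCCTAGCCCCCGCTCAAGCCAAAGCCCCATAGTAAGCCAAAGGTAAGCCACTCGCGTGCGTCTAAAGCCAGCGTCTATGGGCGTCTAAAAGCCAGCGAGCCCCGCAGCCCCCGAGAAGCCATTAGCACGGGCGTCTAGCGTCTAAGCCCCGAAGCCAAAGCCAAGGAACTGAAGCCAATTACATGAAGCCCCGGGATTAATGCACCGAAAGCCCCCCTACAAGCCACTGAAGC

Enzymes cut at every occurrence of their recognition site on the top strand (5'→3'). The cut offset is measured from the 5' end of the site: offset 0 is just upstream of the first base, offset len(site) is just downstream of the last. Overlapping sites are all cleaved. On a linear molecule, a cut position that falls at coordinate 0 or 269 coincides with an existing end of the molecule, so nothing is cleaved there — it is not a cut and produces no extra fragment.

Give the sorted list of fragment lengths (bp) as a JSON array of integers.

[2,2,2,4,5,6,6,6,7,7,8,8,8,9,10,10,11,12,14,14,15,15,16,16,16,17,23]

Per-enzyme occurrences:
  AzqVI GCGTCTA/7: at [18, 93, 106, 116, 166, 173] ⇒ [25, 100, 113, 123, 173, 180]
  IvoIX AGCCCC/0: at [2, 33, 40, 58, 133, 141, 180, 222, 245] ⇒ [2, 33, 40, 58, 133, 141, 180, 222, 245]
  PtaIX AAGCCA/5: at [11, 26, 51, 69, 80, 100, 124, 151, 187, 193, 207, 256] ⇒ [16, 31, 56, 74, 85, 105, 129, 156, 192, 198, 212, 261]

All cut coordinates (distinct, sorted): [2, 16, 25, 31, 33, 40, 56, 58, 74, 85, 100, 105, 113, 123, 129, 133, 141, 156, 173, 180, 192, 198, 212, 222, 245, 261]

Fragments:
  [0,2): 2 bp
  [2,16): 14 bp
  [16,25): 9 bp
  [25,31): 6 bp
  [31,33): 2 bp
  [33,40): 7 bp
  [40,56): 16 bp
  [56,58): 2 bp
  [58,74): 16 bp
  [74,85): 11 bp
  [85,100): 15 bp
  [100,105): 5 bp
  [105,113): 8 bp
  [113,123): 10 bp
  [123,129): 6 bp
  [129,133): 4 bp
  [133,141): 8 bp
  [141,156): 15 bp
  [156,173): 17 bp
  [173,180): 7 bp
  [180,192): 12 bp
  [192,198): 6 bp
  [198,212): 14 bp
  [212,222): 10 bp
  [222,245): 23 bp
  [245,261): 16 bp
  [261,269): 8 bp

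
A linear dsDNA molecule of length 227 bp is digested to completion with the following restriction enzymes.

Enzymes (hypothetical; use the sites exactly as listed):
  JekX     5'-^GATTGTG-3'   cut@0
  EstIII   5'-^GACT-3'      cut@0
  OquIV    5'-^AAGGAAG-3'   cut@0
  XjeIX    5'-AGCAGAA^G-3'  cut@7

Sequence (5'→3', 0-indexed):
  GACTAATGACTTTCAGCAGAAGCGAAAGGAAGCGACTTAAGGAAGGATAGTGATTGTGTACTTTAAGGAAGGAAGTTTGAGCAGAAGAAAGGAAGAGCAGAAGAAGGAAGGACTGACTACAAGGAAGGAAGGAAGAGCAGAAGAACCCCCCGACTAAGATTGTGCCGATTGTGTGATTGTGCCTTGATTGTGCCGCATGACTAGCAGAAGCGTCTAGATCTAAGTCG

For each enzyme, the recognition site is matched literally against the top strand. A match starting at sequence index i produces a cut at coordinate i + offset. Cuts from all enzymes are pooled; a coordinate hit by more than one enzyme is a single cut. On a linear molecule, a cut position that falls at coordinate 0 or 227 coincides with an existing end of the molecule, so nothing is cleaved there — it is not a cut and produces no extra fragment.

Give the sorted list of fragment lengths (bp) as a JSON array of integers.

Per-enzyme occurrences:
  JekX (GATTGTG, off=0): starts [51, 157, 166, 174, 185] → cuts [51, 157, 166, 174, 185]
  EstIII (GACT, off=0): starts [0, 7, 33, 110, 114, 151, 198] → cuts [7, 33, 110, 114, 151, 198] (position 0 is a terminus of the linear molecule — no cut)
  OquIV (AAGGAAG, off=0): starts [25, 38, 64, 68, 88, 103, 120, 124, 128] → cuts [25, 38, 64, 68, 88, 103, 120, 124, 128]
  XjeIX (AGCAGAAG, off=7): starts [14, 79, 95, 135, 202] → cuts [21, 86, 102, 142, 209]

Pooled cuts: [7, 21, 25, 33, 38, 51, 64, 68, 86, 88, 102, 103, 110, 114, 120, 124, 128, 142, 151, 157, 166, 174, 185, 198, 209]

Fragment lengths:
  [0,7): 7 bp
  [7,21): 14 bp
  [21,25): 4 bp
  [25,33): 8 bp
  [33,38): 5 bp
  [38,51): 13 bp
  [51,64): 13 bp
  [64,68): 4 bp
  [68,86): 18 bp
  [86,88): 2 bp
  [88,102): 14 bp
  [102,103): 1 bp
  [103,110): 7 bp
  [110,114): 4 bp
  [114,120): 6 bp
  [120,124): 4 bp
  [124,128): 4 bp
  [128,142): 14 bp
  [142,151): 9 bp
  [151,157): 6 bp
  [157,166): 9 bp
  [166,174): 8 bp
  [174,185): 11 bp
  [185,198): 13 bp
  [198,209): 11 bp
  [209,227): 18 bp

[1,2,4,4,4,4,4,5,6,6,7,7,8,8,9,9,11,11,13,13,13,14,14,14,18,18]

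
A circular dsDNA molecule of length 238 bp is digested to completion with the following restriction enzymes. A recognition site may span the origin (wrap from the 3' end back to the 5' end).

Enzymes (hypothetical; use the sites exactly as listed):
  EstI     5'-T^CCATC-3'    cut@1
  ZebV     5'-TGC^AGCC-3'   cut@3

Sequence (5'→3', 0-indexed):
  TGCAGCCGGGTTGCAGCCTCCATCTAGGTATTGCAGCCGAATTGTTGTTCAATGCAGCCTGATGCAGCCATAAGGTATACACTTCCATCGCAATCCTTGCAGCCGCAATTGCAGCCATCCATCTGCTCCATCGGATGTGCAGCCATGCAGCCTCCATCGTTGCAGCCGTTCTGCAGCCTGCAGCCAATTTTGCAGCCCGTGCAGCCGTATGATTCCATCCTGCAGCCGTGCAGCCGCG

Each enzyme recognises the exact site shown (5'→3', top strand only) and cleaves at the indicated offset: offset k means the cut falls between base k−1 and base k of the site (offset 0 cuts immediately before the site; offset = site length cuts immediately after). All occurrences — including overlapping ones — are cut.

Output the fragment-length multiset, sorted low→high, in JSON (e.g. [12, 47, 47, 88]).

Site scan:
  EstI TCCATC/1: at [18, 83, 117, 126, 152, 213] ⇒ [19, 84, 118, 127, 153, 214]
  ZebV TGCAGCC/3: at [0, 11, 31, 52, 62, 97, 109, 137, 145, 160, 171, 178, 190, 199, 220, 228] ⇒ [3, 14, 34, 55, 65, 100, 112, 140, 148, 163, 174, 181, 193, 202, 223, 231]

All cut coordinates (distinct, sorted): [3, 14, 19, 34, 55, 65, 84, 100, 112, 118, 127, 140, 148, 153, 163, 174, 181, 193, 202, 214, 223, 231]

Fragments:
  3→14: 11 bp
  14→19: 5 bp
  19→34: 15 bp
  34→55: 21 bp
  55→65: 10 bp
  65→84: 19 bp
  84→100: 16 bp
  100→112: 12 bp
  112→118: 6 bp
  118→127: 9 bp
  127→140: 13 bp
  140→148: 8 bp
  148→153: 5 bp
  153→163: 10 bp
  163→174: 11 bp
  174→181: 7 bp
  181→193: 12 bp
  193→202: 9 bp
  202→214: 12 bp
  214→223: 9 bp
  223→231: 8 bp
  231→3 (wrap): 238-231+3 = 10 bp

[5,5,6,7,8,8,9,9,9,10,10,10,11,11,12,12,12,13,15,16,19,21]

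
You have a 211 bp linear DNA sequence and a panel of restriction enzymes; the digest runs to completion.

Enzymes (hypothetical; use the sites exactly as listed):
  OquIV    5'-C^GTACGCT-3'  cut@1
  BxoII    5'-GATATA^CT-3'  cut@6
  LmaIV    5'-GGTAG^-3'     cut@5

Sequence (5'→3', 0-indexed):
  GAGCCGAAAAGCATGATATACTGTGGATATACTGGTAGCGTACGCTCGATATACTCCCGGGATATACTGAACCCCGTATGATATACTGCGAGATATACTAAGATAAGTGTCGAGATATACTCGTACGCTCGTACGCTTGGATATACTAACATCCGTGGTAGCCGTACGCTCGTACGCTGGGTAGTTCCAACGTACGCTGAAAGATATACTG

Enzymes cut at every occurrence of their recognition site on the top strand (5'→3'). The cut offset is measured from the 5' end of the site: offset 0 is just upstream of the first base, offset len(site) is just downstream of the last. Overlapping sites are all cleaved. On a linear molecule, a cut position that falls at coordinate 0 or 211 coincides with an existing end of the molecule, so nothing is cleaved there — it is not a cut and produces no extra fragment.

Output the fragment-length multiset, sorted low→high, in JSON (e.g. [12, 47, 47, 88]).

Scan for sites:
  OquIV CGTACGCT/1: at [38, 121, 129, 162, 170, 190] ⇒ [39, 122, 130, 163, 171, 191]
  BxoII GATATACT/6: at [14, 25, 47, 60, 79, 91, 113, 139, 202] ⇒ [20, 31, 53, 66, 85, 97, 119, 145, 208]
  LmaIV GGTAG/5: at [33, 156, 179] ⇒ [38, 161, 184]

All cut coordinates (distinct, sorted): [20, 31, 38, 39, 53, 66, 85, 97, 119, 122, 130, 145, 161, 163, 171, 184, 191, 208]

Fragments:
  [0,20): 20 bp
  [20,31): 11 bp
  [31,38): 7 bp
  [38,39): 1 bp
  [39,53): 14 bp
  [53,66): 13 bp
  [66,85): 19 bp
  [85,97): 12 bp
  [97,119): 22 bp
  [119,122): 3 bp
  [122,130): 8 bp
  [130,145): 15 bp
  [145,161): 16 bp
  [161,163): 2 bp
  [163,171): 8 bp
  [171,184): 13 bp
  [184,191): 7 bp
  [191,208): 17 bp
  [208,211): 3 bp

[1,2,3,3,7,7,8,8,11,12,13,13,14,15,16,17,19,20,22]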